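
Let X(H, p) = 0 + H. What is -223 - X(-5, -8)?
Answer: -218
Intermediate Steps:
X(H, p) = H
-223 - X(-5, -8) = -223 - 1*(-5) = -223 + 5 = -218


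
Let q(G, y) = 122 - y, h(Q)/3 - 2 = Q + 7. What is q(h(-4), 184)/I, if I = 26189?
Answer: -62/26189 ≈ -0.0023674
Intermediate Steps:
h(Q) = 27 + 3*Q (h(Q) = 6 + 3*(Q + 7) = 6 + 3*(7 + Q) = 6 + (21 + 3*Q) = 27 + 3*Q)
q(h(-4), 184)/I = (122 - 1*184)/26189 = (122 - 184)*(1/26189) = -62*1/26189 = -62/26189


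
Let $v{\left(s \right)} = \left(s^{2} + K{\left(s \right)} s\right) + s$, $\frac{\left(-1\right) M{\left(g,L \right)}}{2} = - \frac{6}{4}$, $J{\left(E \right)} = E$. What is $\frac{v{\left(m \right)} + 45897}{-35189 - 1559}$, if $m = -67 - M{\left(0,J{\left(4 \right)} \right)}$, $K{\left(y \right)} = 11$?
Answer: $- \frac{49957}{36748} \approx -1.3594$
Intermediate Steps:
$M{\left(g,L \right)} = 3$ ($M{\left(g,L \right)} = - 2 \left(- \frac{6}{4}\right) = - 2 \left(\left(-6\right) \frac{1}{4}\right) = \left(-2\right) \left(- \frac{3}{2}\right) = 3$)
$m = -70$ ($m = -67 - 3 = -70$)
$v{\left(s \right)} = s^{2} + 12 s$ ($v{\left(s \right)} = \left(s^{2} + 11 s\right) + s = s^{2} + 12 s$)
$\frac{v{\left(m \right)} + 45897}{-35189 - 1559} = \frac{- 70 \left(12 - 70\right) + 45897}{-35189 - 1559} = \frac{\left(-70\right) \left(-58\right) + 45897}{-36748} = \left(4060 + 45897\right) \left(- \frac{1}{36748}\right) = 49957 \left(- \frac{1}{36748}\right) = - \frac{49957}{36748}$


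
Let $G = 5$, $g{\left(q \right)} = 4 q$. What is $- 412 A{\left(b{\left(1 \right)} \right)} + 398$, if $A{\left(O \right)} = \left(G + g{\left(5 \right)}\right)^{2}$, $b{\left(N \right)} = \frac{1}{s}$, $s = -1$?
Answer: $-257102$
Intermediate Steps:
$b{\left(N \right)} = -1$ ($b{\left(N \right)} = \frac{1}{-1} = -1$)
$A{\left(O \right)} = 625$ ($A{\left(O \right)} = \left(5 + 4 \cdot 5\right)^{2} = \left(5 + 20\right)^{2} = 25^{2} = 625$)
$- 412 A{\left(b{\left(1 \right)} \right)} + 398 = \left(-412\right) 625 + 398 = -257500 + 398 = -257102$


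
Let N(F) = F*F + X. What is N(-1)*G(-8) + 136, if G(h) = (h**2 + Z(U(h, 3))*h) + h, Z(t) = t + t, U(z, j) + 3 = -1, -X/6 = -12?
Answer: 8896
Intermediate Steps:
X = 72 (X = -6*(-12) = 72)
U(z, j) = -4 (U(z, j) = -3 - 1 = -4)
Z(t) = 2*t
G(h) = h**2 - 7*h (G(h) = (h**2 + (2*(-4))*h) + h = (h**2 - 8*h) + h = h**2 - 7*h)
N(F) = 72 + F**2 (N(F) = F*F + 72 = F**2 + 72 = 72 + F**2)
N(-1)*G(-8) + 136 = (72 + (-1)**2)*(-8*(-7 - 8)) + 136 = (72 + 1)*(-8*(-15)) + 136 = 73*120 + 136 = 8760 + 136 = 8896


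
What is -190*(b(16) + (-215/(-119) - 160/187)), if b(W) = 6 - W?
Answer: 2250550/1309 ≈ 1719.3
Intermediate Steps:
-190*(b(16) + (-215/(-119) - 160/187)) = -190*((6 - 1*16) + (-215/(-119) - 160/187)) = -190*((6 - 16) + (-215*(-1/119) - 160*1/187)) = -190*(-10 + (215/119 - 160/187)) = -190*(-10 + 1245/1309) = -190*(-11845/1309) = 2250550/1309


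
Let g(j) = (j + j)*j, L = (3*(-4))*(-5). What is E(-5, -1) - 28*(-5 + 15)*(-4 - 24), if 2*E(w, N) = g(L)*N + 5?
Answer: 8485/2 ≈ 4242.5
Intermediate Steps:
L = 60 (L = -12*(-5) = 60)
g(j) = 2*j² (g(j) = (2*j)*j = 2*j²)
E(w, N) = 5/2 + 3600*N (E(w, N) = ((2*60²)*N + 5)/2 = ((2*3600)*N + 5)/2 = (7200*N + 5)/2 = (5 + 7200*N)/2 = 5/2 + 3600*N)
E(-5, -1) - 28*(-5 + 15)*(-4 - 24) = (5/2 + 3600*(-1)) - 28*(-5 + 15)*(-4 - 24) = (5/2 - 3600) - 280*(-28) = -7195/2 - 28*(-280) = -7195/2 + 7840 = 8485/2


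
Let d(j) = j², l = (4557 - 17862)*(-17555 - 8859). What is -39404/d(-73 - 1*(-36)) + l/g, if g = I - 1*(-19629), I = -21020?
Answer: -481173802594/1904279 ≈ -2.5268e+5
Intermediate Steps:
l = 351438270 (l = -13305*(-26414) = 351438270)
g = -1391 (g = -21020 - 1*(-19629) = -21020 + 19629 = -1391)
-39404/d(-73 - 1*(-36)) + l/g = -39404/(-73 - 1*(-36))² + 351438270/(-1391) = -39404/(-73 + 36)² + 351438270*(-1/1391) = -39404/((-37)²) - 351438270/1391 = -39404/1369 - 351438270/1391 = -481173802594/1904279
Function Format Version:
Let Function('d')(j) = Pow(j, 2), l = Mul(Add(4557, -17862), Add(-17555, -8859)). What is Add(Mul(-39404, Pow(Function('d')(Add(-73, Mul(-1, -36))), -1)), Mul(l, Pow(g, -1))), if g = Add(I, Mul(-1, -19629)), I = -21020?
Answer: Rational(-481173802594, 1904279) ≈ -2.5268e+5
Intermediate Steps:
l = 351438270 (l = Mul(-13305, -26414) = 351438270)
g = -1391 (g = Add(-21020, Mul(-1, -19629)) = Add(-21020, 19629) = -1391)
Add(Mul(-39404, Pow(Function('d')(Add(-73, Mul(-1, -36))), -1)), Mul(l, Pow(g, -1))) = Add(Mul(-39404, Pow(Pow(Add(-73, Mul(-1, -36)), 2), -1)), Mul(351438270, Pow(-1391, -1))) = Add(Mul(-39404, Pow(Pow(Add(-73, 36), 2), -1)), Mul(351438270, Rational(-1, 1391))) = Add(Mul(-39404, Pow(Pow(-37, 2), -1)), Rational(-351438270, 1391)) = Add(Mul(-39404, Pow(1369, -1)), Rational(-351438270, 1391)) = Add(Mul(-39404, Rational(1, 1369)), Rational(-351438270, 1391)) = Add(Rational(-39404, 1369), Rational(-351438270, 1391)) = Rational(-481173802594, 1904279)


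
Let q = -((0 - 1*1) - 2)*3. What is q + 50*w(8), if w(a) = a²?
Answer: 3209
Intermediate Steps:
q = 9 (q = -((0 - 1) - 2)*3 = -(-1 - 2)*3 = -1*(-3)*3 = 3*3 = 9)
q + 50*w(8) = 9 + 50*8² = 9 + 50*64 = 9 + 3200 = 3209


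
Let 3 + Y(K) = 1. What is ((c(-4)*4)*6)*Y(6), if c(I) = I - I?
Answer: 0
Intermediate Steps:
c(I) = 0
Y(K) = -2 (Y(K) = -3 + 1 = -2)
((c(-4)*4)*6)*Y(6) = ((0*4)*6)*(-2) = (0*6)*(-2) = 0*(-2) = 0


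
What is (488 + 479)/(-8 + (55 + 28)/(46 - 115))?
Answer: -66723/635 ≈ -105.08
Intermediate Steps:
(488 + 479)/(-8 + (55 + 28)/(46 - 115)) = 967/(-8 + 83/(-69)) = 967/(-8 + 83*(-1/69)) = 967/(-8 - 83/69) = 967/(-635/69) = 967*(-69/635) = -66723/635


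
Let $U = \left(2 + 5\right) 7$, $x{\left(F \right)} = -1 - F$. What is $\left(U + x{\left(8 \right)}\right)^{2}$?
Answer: $1600$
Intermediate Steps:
$U = 49$ ($U = 7 \cdot 7 = 49$)
$\left(U + x{\left(8 \right)}\right)^{2} = \left(49 - 9\right)^{2} = 40^{2} = 1600$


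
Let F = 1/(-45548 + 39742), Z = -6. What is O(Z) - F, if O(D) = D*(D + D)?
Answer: 418033/5806 ≈ 72.000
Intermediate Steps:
O(D) = 2*D² (O(D) = D*(2*D) = 2*D²)
F = -1/5806 (F = 1/(-5806) = -1/5806 ≈ -0.00017224)
O(Z) - F = 2*(-6)² - 1*(-1/5806) = 2*36 + 1/5806 = 72 + 1/5806 = 418033/5806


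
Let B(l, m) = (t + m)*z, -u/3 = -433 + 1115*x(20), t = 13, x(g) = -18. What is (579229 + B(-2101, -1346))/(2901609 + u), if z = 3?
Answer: 287615/1481559 ≈ 0.19413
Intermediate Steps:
u = 61509 (u = -3*(-433 + 1115*(-18)) = -3*(-433 - 20070) = -3*(-20503) = 61509)
B(l, m) = 39 + 3*m (B(l, m) = (13 + m)*3 = 39 + 3*m)
(579229 + B(-2101, -1346))/(2901609 + u) = (579229 + (39 + 3*(-1346)))/(2901609 + 61509) = (579229 + (39 - 4038))/2963118 = (579229 - 3999)*(1/2963118) = 575230*(1/2963118) = 287615/1481559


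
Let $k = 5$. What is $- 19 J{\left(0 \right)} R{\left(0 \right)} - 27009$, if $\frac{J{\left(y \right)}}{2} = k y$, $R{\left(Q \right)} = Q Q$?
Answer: $-27009$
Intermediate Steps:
$R{\left(Q \right)} = Q^{2}$
$J{\left(y \right)} = 10 y$ ($J{\left(y \right)} = 2 \cdot 5 y = 10 y$)
$- 19 J{\left(0 \right)} R{\left(0 \right)} - 27009 = - 19 \cdot 10 \cdot 0 \cdot 0^{2} - 27009 = \left(-19\right) 0 \cdot 0 - 27009 = 0 \cdot 0 - 27009 = 0 - 27009 = -27009$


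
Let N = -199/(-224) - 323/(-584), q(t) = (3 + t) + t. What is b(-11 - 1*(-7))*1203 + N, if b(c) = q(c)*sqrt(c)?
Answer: 23571/16352 - 12030*I ≈ 1.4415 - 12030.0*I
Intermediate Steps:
q(t) = 3 + 2*t
N = 23571/16352 (N = -199*(-1/224) - 323*(-1/584) = 199/224 + 323/584 = 23571/16352 ≈ 1.4415)
b(c) = sqrt(c)*(3 + 2*c) (b(c) = (3 + 2*c)*sqrt(c) = sqrt(c)*(3 + 2*c))
b(-11 - 1*(-7))*1203 + N = (sqrt(-11 - 1*(-7))*(3 + 2*(-11 - 1*(-7))))*1203 + 23571/16352 = (sqrt(-11 + 7)*(3 + 2*(-11 + 7)))*1203 + 23571/16352 = (sqrt(-4)*(3 + 2*(-4)))*1203 + 23571/16352 = ((2*I)*(3 - 8))*1203 + 23571/16352 = ((2*I)*(-5))*1203 + 23571/16352 = -10*I*1203 + 23571/16352 = -12030*I + 23571/16352 = 23571/16352 - 12030*I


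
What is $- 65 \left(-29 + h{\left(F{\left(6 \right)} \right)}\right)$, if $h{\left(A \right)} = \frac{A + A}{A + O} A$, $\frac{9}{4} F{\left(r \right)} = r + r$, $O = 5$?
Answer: $\frac{142025}{93} \approx 1527.2$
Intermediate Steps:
$F{\left(r \right)} = \frac{8 r}{9}$ ($F{\left(r \right)} = \frac{4 \left(r + r\right)}{9} = \frac{4 \cdot 2 r}{9} = \frac{8 r}{9}$)
$h{\left(A \right)} = \frac{2 A^{2}}{5 + A}$ ($h{\left(A \right)} = \frac{A + A}{A + 5} A = \frac{2 A}{5 + A} A = \frac{2 A^{2}}{5 + A}$)
$- 65 \left(-29 + h{\left(F{\left(6 \right)} \right)}\right) = - 65 \left(-29 + \frac{2 \left(\frac{8}{9} \cdot 6\right)^{2}}{5 + \frac{8}{9} \cdot 6}\right) = - 65 \left(-29 + \frac{2 \left(\frac{16}{3}\right)^{2}}{5 + \frac{16}{3}}\right) = - 65 \left(-29 + 2 \cdot \frac{256}{9} \frac{1}{\frac{31}{3}}\right) = - 65 \left(-29 + 2 \cdot \frac{256}{9} \cdot \frac{3}{31}\right) = - 65 \left(-29 + \frac{512}{93}\right) = \left(-65\right) \left(- \frac{2185}{93}\right) = \frac{142025}{93}$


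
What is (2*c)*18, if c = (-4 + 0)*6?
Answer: -864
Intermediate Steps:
c = -24 (c = -4*6 = -24)
(2*c)*18 = (2*(-24))*18 = -48*18 = -864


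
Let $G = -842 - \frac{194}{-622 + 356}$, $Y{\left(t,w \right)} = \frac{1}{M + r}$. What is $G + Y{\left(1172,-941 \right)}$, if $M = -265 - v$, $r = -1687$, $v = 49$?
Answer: $- \frac{223890022}{266133} \approx -841.27$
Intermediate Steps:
$M = -314$ ($M = -265 - 49 = -314$)
$Y{\left(t,w \right)} = - \frac{1}{2001}$ ($Y{\left(t,w \right)} = \frac{1}{-314 - 1687} = \frac{1}{-2001} = - \frac{1}{2001}$)
$G = - \frac{111889}{133}$ ($G = -842 - \frac{194}{-266} = -842 - - \frac{97}{133} = -842 + \frac{97}{133} = - \frac{111889}{133} \approx -841.27$)
$G + Y{\left(1172,-941 \right)} = - \frac{111889}{133} - \frac{1}{2001} = - \frac{223890022}{266133}$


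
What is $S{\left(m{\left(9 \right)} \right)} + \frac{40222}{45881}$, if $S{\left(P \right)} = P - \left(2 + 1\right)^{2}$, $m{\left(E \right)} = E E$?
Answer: $\frac{3343654}{45881} \approx 72.877$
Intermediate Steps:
$m{\left(E \right)} = E^{2}$
$S{\left(P \right)} = -9 + P$ ($S{\left(P \right)} = P - 3^{2} = P - 9 = -9 + P$)
$S{\left(m{\left(9 \right)} \right)} + \frac{40222}{45881} = \left(-9 + 9^{2}\right) + \frac{40222}{45881} = \left(-9 + 81\right) + 40222 \cdot \frac{1}{45881} = 72 + \frac{40222}{45881} = \frac{3343654}{45881}$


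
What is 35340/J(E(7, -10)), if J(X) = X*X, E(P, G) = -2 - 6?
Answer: 8835/16 ≈ 552.19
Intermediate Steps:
E(P, G) = -8
J(X) = X²
35340/J(E(7, -10)) = 35340/((-8)²) = 35340/64 = 35340*(1/64) = 8835/16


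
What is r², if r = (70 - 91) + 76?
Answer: 3025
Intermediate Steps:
r = 55 (r = -21 + 76 = 55)
r² = 55² = 3025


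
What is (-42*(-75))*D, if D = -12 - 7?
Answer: -59850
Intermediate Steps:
D = -19
(-42*(-75))*D = -42*(-75)*(-19) = 3150*(-19) = -59850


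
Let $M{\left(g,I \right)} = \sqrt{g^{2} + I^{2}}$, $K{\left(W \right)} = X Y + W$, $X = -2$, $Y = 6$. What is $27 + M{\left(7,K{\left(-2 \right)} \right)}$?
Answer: $27 + 7 \sqrt{5} \approx 42.652$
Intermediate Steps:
$K{\left(W \right)} = -12 + W$ ($K{\left(W \right)} = \left(-2\right) 6 + W = -12 + W$)
$M{\left(g,I \right)} = \sqrt{I^{2} + g^{2}}$
$27 + M{\left(7,K{\left(-2 \right)} \right)} = 27 + \sqrt{\left(-12 - 2\right)^{2} + 7^{2}} = 27 + \sqrt{\left(-14\right)^{2} + 49} = 27 + \sqrt{196 + 49} = 27 + \sqrt{245} = 27 + 7 \sqrt{5}$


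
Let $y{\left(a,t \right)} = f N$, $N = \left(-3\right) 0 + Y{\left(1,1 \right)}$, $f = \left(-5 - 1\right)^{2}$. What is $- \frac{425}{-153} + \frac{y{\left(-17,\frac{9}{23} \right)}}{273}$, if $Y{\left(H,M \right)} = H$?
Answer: $\frac{2383}{819} \approx 2.9096$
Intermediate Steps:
$f = 36$ ($f = \left(-6\right)^{2} = 36$)
$N = 1$ ($N = \left(-3\right) 0 + 1 = 0 + 1 = 1$)
$y{\left(a,t \right)} = 36$ ($y{\left(a,t \right)} = 36 \cdot 1 = 36$)
$- \frac{425}{-153} + \frac{y{\left(-17,\frac{9}{23} \right)}}{273} = - \frac{425}{-153} + \frac{36}{273} = \left(-425\right) \left(- \frac{1}{153}\right) + 36 \cdot \frac{1}{273} = \frac{25}{9} + \frac{12}{91} = \frac{2383}{819}$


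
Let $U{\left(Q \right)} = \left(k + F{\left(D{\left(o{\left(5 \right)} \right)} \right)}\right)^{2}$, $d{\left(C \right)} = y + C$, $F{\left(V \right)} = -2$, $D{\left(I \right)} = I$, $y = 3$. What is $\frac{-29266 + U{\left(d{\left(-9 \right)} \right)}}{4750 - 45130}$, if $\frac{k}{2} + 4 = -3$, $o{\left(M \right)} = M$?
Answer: $\frac{967}{1346} \approx 0.71842$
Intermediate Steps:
$k = -14$ ($k = -8 + 2 \left(-3\right) = -8 - 6 = -14$)
$d{\left(C \right)} = 3 + C$
$U{\left(Q \right)} = 256$ ($U{\left(Q \right)} = \left(-14 - 2\right)^{2} = \left(-16\right)^{2} = 256$)
$\frac{-29266 + U{\left(d{\left(-9 \right)} \right)}}{4750 - 45130} = \frac{-29266 + 256}{4750 - 45130} = - \frac{29010}{-40380} = \left(-29010\right) \left(- \frac{1}{40380}\right) = \frac{967}{1346}$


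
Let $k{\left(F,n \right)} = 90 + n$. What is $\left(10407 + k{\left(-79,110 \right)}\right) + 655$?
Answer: $11262$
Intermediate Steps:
$\left(10407 + k{\left(-79,110 \right)}\right) + 655 = \left(10407 + \left(90 + 110\right)\right) + 655 = \left(10407 + 200\right) + 655 = 10607 + 655 = 11262$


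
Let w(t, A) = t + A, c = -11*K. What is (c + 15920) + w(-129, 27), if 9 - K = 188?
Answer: 17787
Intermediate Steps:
K = -179 (K = 9 - 1*188 = 9 - 188 = -179)
c = 1969 (c = -11*(-179) = 1969)
w(t, A) = A + t
(c + 15920) + w(-129, 27) = (1969 + 15920) + (27 - 129) = 17889 - 102 = 17787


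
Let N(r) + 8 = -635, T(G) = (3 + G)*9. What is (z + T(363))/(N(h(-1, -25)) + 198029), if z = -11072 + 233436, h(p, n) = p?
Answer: 112829/98693 ≈ 1.1432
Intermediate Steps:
T(G) = 27 + 9*G
N(r) = -643 (N(r) = -8 - 635 = -643)
z = 222364
(z + T(363))/(N(h(-1, -25)) + 198029) = (222364 + (27 + 9*363))/(-643 + 198029) = (222364 + (27 + 3267))/197386 = (222364 + 3294)*(1/197386) = 225658*(1/197386) = 112829/98693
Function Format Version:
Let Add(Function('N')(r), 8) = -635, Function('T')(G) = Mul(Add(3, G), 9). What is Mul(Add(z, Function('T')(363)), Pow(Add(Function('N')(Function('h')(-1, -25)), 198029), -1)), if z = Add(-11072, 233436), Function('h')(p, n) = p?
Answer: Rational(112829, 98693) ≈ 1.1432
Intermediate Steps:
Function('T')(G) = Add(27, Mul(9, G))
Function('N')(r) = -643 (Function('N')(r) = Add(-8, -635) = -643)
z = 222364
Mul(Add(z, Function('T')(363)), Pow(Add(Function('N')(Function('h')(-1, -25)), 198029), -1)) = Mul(Add(222364, Add(27, Mul(9, 363))), Pow(Add(-643, 198029), -1)) = Mul(Add(222364, Add(27, 3267)), Pow(197386, -1)) = Mul(Add(222364, 3294), Rational(1, 197386)) = Mul(225658, Rational(1, 197386)) = Rational(112829, 98693)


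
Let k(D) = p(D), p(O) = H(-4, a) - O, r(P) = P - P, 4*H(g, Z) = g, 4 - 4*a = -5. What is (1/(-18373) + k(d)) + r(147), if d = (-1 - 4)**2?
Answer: -477699/18373 ≈ -26.000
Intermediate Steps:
a = 9/4 (a = 1 - 1/4*(-5) = 1 + 5/4 = 9/4 ≈ 2.2500)
H(g, Z) = g/4
d = 25 (d = (-5)**2 = 25)
r(P) = 0
p(O) = -1 - O (p(O) = (1/4)*(-4) - O = -1 - O)
k(D) = -1 - D
(1/(-18373) + k(d)) + r(147) = (1/(-18373) + (-1 - 1*25)) + 0 = (-1/18373 + (-1 - 25)) + 0 = (-1/18373 - 26) + 0 = -477699/18373 + 0 = -477699/18373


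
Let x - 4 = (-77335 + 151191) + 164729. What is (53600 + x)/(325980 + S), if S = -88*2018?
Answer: 292189/148396 ≈ 1.9690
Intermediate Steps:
x = 238589 (x = 4 + ((-77335 + 151191) + 164729) = 4 + (73856 + 164729) = 4 + 238585 = 238589)
S = -177584
(53600 + x)/(325980 + S) = (53600 + 238589)/(325980 - 177584) = 292189/148396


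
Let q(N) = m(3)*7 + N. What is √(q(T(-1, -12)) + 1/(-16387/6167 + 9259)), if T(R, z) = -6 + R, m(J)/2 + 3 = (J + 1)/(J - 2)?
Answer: √465516864055986/8154838 ≈ 2.6458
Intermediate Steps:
m(J) = -6 + 2*(1 + J)/(-2 + J) (m(J) = -6 + 2*((J + 1)/(J - 2)) = -6 + 2*((1 + J)/(-2 + J)) = -6 + 2*(1 + J)/(-2 + J))
q(N) = 14 + N (q(N) = (2*(7 - 2*3)/(-2 + 3))*7 + N = (2*(7 - 6)/1)*7 + N = (2*1*1)*7 + N = 2*7 + N = 14 + N)
√(q(T(-1, -12)) + 1/(-16387/6167 + 9259)) = √((14 + (-6 - 1)) + 1/(-16387/6167 + 9259)) = √((14 - 7) + 1/(-16387*1/6167 + 9259)) = √(7 + 1/(-2341/881 + 9259)) = √(7 + 1/(8154838/881)) = √(7 + 881/8154838) = √(57084747/8154838) = √465516864055986/8154838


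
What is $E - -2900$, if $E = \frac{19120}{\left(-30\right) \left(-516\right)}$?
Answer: $\frac{1122778}{387} \approx 2901.2$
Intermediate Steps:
$E = \frac{478}{387}$ ($E = \frac{19120}{15480} = 19120 \cdot \frac{1}{15480} = \frac{478}{387} \approx 1.2351$)
$E - -2900 = \frac{478}{387} - -2900 = \frac{478}{387} + \left(-29 + 2929\right) = \frac{478}{387} + 2900 = \frac{1122778}{387}$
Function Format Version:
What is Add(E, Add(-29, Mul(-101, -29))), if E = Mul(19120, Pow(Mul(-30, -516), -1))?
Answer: Rational(1122778, 387) ≈ 2901.2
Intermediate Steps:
E = Rational(478, 387) (E = Mul(19120, Pow(15480, -1)) = Mul(19120, Rational(1, 15480)) = Rational(478, 387) ≈ 1.2351)
Add(E, Add(-29, Mul(-101, -29))) = Add(Rational(478, 387), Add(-29, Mul(-101, -29))) = Add(Rational(478, 387), Add(-29, 2929)) = Add(Rational(478, 387), 2900) = Rational(1122778, 387)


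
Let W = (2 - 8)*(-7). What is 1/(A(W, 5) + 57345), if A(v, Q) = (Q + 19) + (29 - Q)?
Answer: 1/57393 ≈ 1.7424e-5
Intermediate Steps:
W = 42 (W = -6*(-7) = 42)
A(v, Q) = 48 (A(v, Q) = (19 + Q) + (29 - Q) = 48)
1/(A(W, 5) + 57345) = 1/(48 + 57345) = 1/57393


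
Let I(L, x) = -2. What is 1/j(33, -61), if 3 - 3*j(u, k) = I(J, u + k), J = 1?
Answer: ⅗ ≈ 0.60000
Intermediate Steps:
j(u, k) = 5/3 (j(u, k) = 1 - ⅓*(-2) = 1 + ⅔ = 5/3)
1/j(33, -61) = 1/(5/3) = ⅗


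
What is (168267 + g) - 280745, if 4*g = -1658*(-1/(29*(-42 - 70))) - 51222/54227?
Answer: -39621470049687/352258592 ≈ -1.1248e+5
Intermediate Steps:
g = -128138711/352258592 (g = (-1658*(-1/(29*(-42 - 70))) - 51222/54227)/4 = (-1658/((-112*(-29))) - 51222*1/54227)/4 = (-1658/3248 - 51222/54227)/4 = (-1658*1/3248 - 51222/54227)/4 = (-829/1624 - 51222/54227)/4 = (¼)*(-128138711/88064648) = -128138711/352258592 ≈ -0.36376)
(168267 + g) - 280745 = (168267 - 128138711/352258592) - 280745 = 59273368361353/352258592 - 280745 = -39621470049687/352258592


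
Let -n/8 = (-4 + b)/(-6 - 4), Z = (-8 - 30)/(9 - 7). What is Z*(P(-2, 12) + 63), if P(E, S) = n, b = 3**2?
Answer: -1273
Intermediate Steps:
b = 9
Z = -19 (Z = -38/2 = -38*1/2 = -19)
n = 4 (n = -8*(-4 + 9)/(-6 - 4) = -40/(-10) = -40*(-1)/10 = -8*(-1/2) = 4)
P(E, S) = 4
Z*(P(-2, 12) + 63) = -19*(4 + 63) = -19*67 = -1273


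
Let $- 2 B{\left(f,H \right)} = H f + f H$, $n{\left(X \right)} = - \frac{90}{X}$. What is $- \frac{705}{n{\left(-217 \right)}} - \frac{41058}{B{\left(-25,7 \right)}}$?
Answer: $- \frac{2031173}{1050} \approx -1934.5$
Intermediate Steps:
$B{\left(f,H \right)} = - H f$ ($B{\left(f,H \right)} = - \frac{H f + f H}{2} = - \frac{H f + H f}{2} = - \frac{2 H f}{2} = - H f$)
$- \frac{705}{n{\left(-217 \right)}} - \frac{41058}{B{\left(-25,7 \right)}} = - \frac{705}{\left(-90\right) \frac{1}{-217}} - \frac{41058}{\left(-1\right) 7 \left(-25\right)} = - \frac{705}{\left(-90\right) \left(- \frac{1}{217}\right)} - \frac{41058}{175} = - \frac{705}{\frac{90}{217}} - \frac{41058}{175} = \left(-705\right) \frac{217}{90} - \frac{41058}{175} = - \frac{10199}{6} - \frac{41058}{175} = - \frac{2031173}{1050}$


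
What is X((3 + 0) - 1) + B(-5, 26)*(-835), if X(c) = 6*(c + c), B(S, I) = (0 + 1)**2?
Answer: -811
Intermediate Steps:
B(S, I) = 1 (B(S, I) = 1**2 = 1)
X(c) = 12*c (X(c) = 6*(2*c) = 12*c)
X((3 + 0) - 1) + B(-5, 26)*(-835) = 12*((3 + 0) - 1) + 1*(-835) = 12*(3 - 1) - 835 = 12*2 - 835 = 24 - 835 = -811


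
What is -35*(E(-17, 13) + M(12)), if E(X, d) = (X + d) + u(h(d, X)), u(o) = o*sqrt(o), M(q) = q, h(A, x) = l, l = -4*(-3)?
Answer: -280 - 840*sqrt(3) ≈ -1734.9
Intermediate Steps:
l = 12
h(A, x) = 12
u(o) = o**(3/2)
E(X, d) = X + d + 24*sqrt(3) (E(X, d) = (X + d) + 12**(3/2) = (X + d) + 24*sqrt(3) = X + d + 24*sqrt(3))
-35*(E(-17, 13) + M(12)) = -35*((-17 + 13 + 24*sqrt(3)) + 12) = -35*((-4 + 24*sqrt(3)) + 12) = -35*(8 + 24*sqrt(3)) = -280 - 840*sqrt(3)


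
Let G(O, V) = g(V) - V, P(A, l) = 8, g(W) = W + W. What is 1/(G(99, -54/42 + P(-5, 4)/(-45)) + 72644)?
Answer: 315/22882399 ≈ 1.3766e-5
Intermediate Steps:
g(W) = 2*W
G(O, V) = V (G(O, V) = 2*V - V = V)
1/(G(99, -54/42 + P(-5, 4)/(-45)) + 72644) = 1/((-54/42 + 8/(-45)) + 72644) = 1/((-54*1/42 + 8*(-1/45)) + 72644) = 1/((-9/7 - 8/45) + 72644) = 1/(-461/315 + 72644) = 1/(22882399/315) = 315/22882399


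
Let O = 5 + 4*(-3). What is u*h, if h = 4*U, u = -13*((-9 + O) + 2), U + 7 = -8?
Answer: -10920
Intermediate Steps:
U = -15 (U = -7 - 8 = -15)
O = -7 (O = 5 - 12 = -7)
u = 182 (u = -13*((-9 - 7) + 2) = -13*(-16 + 2) = -13*(-14) = 182)
h = -60 (h = 4*(-15) = -60)
u*h = 182*(-60) = -10920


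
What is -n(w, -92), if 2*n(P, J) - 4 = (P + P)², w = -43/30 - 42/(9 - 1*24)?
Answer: -2581/450 ≈ -5.7356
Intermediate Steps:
w = 41/30 (w = -43*1/30 - 42/(9 - 24) = -43/30 - 42/(-15) = -43/30 - 42*(-1/15) = -43/30 + 14/5 = 41/30 ≈ 1.3667)
n(P, J) = 2 + 2*P² (n(P, J) = 2 + (P + P)²/2 = 2 + (2*P)²/2 = 2 + (4*P²)/2 = 2 + 2*P²)
-n(w, -92) = -(2 + 2*(41/30)²) = -(2 + 2*(1681/900)) = -(2 + 1681/450) = -1*2581/450 = -2581/450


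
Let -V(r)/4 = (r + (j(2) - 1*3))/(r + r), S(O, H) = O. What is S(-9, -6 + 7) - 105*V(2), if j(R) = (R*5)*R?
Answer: 1986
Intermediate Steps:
j(R) = 5*R² (j(R) = (5*R)*R = 5*R²)
V(r) = -2*(17 + r)/r (V(r) = -4*(r + (5*2² - 1*3))/(r + r) = -4*(r + (5*4 - 3))/(2*r) = -4*(r + (20 - 3))*1/(2*r) = -4*(r + 17)*1/(2*r) = -4*(17 + r)*1/(2*r) = -2*(17 + r)/r)
S(-9, -6 + 7) - 105*V(2) = -9 - 105*(-2 - 34/2) = -9 - 105*(-2 - 34*½) = -9 - 105*(-2 - 17) = -9 - 105*(-19) = -9 + 1995 = 1986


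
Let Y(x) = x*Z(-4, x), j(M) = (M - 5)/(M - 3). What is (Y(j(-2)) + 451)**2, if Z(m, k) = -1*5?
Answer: 197136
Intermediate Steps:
j(M) = (-5 + M)/(-3 + M)
Z(m, k) = -5
Y(x) = -5*x (Y(x) = x*(-5) = -5*x)
(Y(j(-2)) + 451)**2 = (-5*(-5 - 2)/(-3 - 2) + 451)**2 = (-5*(-7)/(-5) + 451)**2 = (-(-1)*(-7) + 451)**2 = (-5*7/5 + 451)**2 = (-7 + 451)**2 = 444**2 = 197136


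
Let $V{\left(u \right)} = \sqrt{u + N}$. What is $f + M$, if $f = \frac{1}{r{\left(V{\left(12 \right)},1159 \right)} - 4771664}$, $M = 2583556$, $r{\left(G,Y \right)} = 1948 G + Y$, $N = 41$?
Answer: $\frac{58795319166002564923}{22757516835713} - \frac{1948 \sqrt{53}}{22757516835713} \approx 2.5836 \cdot 10^{6}$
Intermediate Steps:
$V{\left(u \right)} = \sqrt{41 + u}$ ($V{\left(u \right)} = \sqrt{u + 41} = \sqrt{41 + u}$)
$r{\left(G,Y \right)} = Y + 1948 G$
$f = \frac{1}{-4770505 + 1948 \sqrt{53}}$ ($f = \frac{1}{\left(1159 + 1948 \sqrt{41 + 12}\right) - 4771664} = \frac{1}{\left(1159 + 1948 \sqrt{53}\right) - 4771664} = \frac{1}{-4770505 + 1948 \sqrt{53}} \approx -2.1025 \cdot 10^{-7}$)
$f + M = \left(- \frac{4770505}{22757516835713} - \frac{1948 \sqrt{53}}{22757516835713}\right) + 2583556 = \frac{58795319166002564923}{22757516835713} - \frac{1948 \sqrt{53}}{22757516835713}$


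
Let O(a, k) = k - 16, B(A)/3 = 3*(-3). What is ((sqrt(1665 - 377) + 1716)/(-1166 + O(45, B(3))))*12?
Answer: -528/31 - 8*sqrt(322)/403 ≈ -17.388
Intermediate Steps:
B(A) = -27 (B(A) = 3*(3*(-3)) = 3*(-9) = -27)
O(a, k) = -16 + k
((sqrt(1665 - 377) + 1716)/(-1166 + O(45, B(3))))*12 = ((sqrt(1665 - 377) + 1716)/(-1166 + (-16 - 27)))*12 = ((sqrt(1288) + 1716)/(-1166 - 43))*12 = ((2*sqrt(322) + 1716)/(-1209))*12 = ((1716 + 2*sqrt(322))*(-1/1209))*12 = (-44/31 - 2*sqrt(322)/1209)*12 = -528/31 - 8*sqrt(322)/403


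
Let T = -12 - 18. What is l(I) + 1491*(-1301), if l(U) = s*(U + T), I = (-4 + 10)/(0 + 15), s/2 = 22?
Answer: -9705467/5 ≈ -1.9411e+6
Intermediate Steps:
s = 44 (s = 2*22 = 44)
T = -30
I = ⅖ (I = 6/15 = 6*(1/15) = ⅖ ≈ 0.40000)
l(U) = -1320 + 44*U (l(U) = 44*(U - 30) = 44*(-30 + U) = -1320 + 44*U)
l(I) + 1491*(-1301) = (-1320 + 44*(⅖)) + 1491*(-1301) = (-1320 + 88/5) - 1939791 = -6512/5 - 1939791 = -9705467/5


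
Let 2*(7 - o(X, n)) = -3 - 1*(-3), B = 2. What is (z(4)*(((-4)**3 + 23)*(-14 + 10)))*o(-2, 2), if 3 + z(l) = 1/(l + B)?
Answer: -9758/3 ≈ -3252.7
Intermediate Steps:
o(X, n) = 7 (o(X, n) = 7 - (-3 - 1*(-3))/2 = 7 - (-3 + 3)/2 = 7 - 1/2*0 = 7 + 0 = 7)
z(l) = -3 + 1/(2 + l) (z(l) = -3 + 1/(l + 2) = -3 + 1/(2 + l))
(z(4)*(((-4)**3 + 23)*(-14 + 10)))*o(-2, 2) = (((-5 - 3*4)/(2 + 4))*(((-4)**3 + 23)*(-14 + 10)))*7 = (((-5 - 12)/6)*((-64 + 23)*(-4)))*7 = (((1/6)*(-17))*(-41*(-4)))*7 = -17/6*164*7 = -1394/3*7 = -9758/3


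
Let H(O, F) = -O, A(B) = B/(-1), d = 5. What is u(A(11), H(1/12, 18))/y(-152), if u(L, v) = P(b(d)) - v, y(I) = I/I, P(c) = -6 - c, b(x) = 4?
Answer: -119/12 ≈ -9.9167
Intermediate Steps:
A(B) = -B (A(B) = B*(-1) = -B)
y(I) = 1
u(L, v) = -10 - v (u(L, v) = (-6 - 1*4) - v = (-6 - 4) - v = -10 - v)
u(A(11), H(1/12, 18))/y(-152) = (-10 - (-1)/12)/1 = (-10 - (-1)/12)*1 = (-10 - 1*(-1/12))*1 = (-10 + 1/12)*1 = -119/12*1 = -119/12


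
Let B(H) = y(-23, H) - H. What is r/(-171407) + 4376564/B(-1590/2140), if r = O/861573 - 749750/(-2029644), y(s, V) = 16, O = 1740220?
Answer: 46788197053641455226965429/178993005937539647562 ≈ 2.6140e+5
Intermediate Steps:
B(H) = 16 - H
r = 696331906405/291447745002 (r = 1740220/861573 - 749750/(-2029644) = 1740220*(1/861573) - 749750*(-1/2029644) = 1740220/861573 + 374875/1014822 = 696331906405/291447745002 ≈ 2.3892)
r/(-171407) + 4376564/B(-1590/2140) = (696331906405/291447745002)/(-171407) + 4376564/(16 - (-1590)/2140) = (696331906405/291447745002)*(-1/171407) + 4376564/(16 - (-1590)/2140) = -696331906405/49956183627557814 + 4376564/(16 - 1*(-159/214)) = -696331906405/49956183627557814 + 4376564/(16 + 159/214) = -696331906405/49956183627557814 + 4376564/(3583/214) = -696331906405/49956183627557814 + 4376564*(214/3583) = -696331906405/49956183627557814 + 936584696/3583 = 46788197053641455226965429/178993005937539647562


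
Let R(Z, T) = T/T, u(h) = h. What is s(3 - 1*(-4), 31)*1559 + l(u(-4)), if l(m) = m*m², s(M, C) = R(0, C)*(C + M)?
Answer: 59178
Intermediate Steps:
R(Z, T) = 1
s(M, C) = C + M (s(M, C) = 1*(C + M) = C + M)
l(m) = m³
s(3 - 1*(-4), 31)*1559 + l(u(-4)) = (31 + (3 - 1*(-4)))*1559 + (-4)³ = (31 + (3 + 4))*1559 - 64 = (31 + 7)*1559 - 64 = 38*1559 - 64 = 59242 - 64 = 59178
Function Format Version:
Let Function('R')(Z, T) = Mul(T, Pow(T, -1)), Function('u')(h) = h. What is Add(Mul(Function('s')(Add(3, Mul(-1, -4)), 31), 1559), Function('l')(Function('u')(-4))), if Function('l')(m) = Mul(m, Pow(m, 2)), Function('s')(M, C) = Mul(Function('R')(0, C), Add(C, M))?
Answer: 59178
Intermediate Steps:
Function('R')(Z, T) = 1
Function('s')(M, C) = Add(C, M) (Function('s')(M, C) = Mul(1, Add(C, M)) = Add(C, M))
Function('l')(m) = Pow(m, 3)
Add(Mul(Function('s')(Add(3, Mul(-1, -4)), 31), 1559), Function('l')(Function('u')(-4))) = Add(Mul(Add(31, Add(3, Mul(-1, -4))), 1559), Pow(-4, 3)) = Add(Mul(Add(31, Add(3, 4)), 1559), -64) = Add(Mul(Add(31, 7), 1559), -64) = Add(Mul(38, 1559), -64) = Add(59242, -64) = 59178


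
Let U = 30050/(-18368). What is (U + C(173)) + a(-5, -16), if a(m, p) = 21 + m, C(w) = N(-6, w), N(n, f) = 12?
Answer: 242127/9184 ≈ 26.364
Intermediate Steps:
C(w) = 12
U = -15025/9184 (U = 30050*(-1/18368) = -15025/9184 ≈ -1.6360)
(U + C(173)) + a(-5, -16) = (-15025/9184 + 12) + (21 - 5) = 95183/9184 + 16 = 242127/9184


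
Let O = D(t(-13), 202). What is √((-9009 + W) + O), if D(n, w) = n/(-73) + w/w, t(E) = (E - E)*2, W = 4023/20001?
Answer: 13*I*√2369151785/6667 ≈ 94.909*I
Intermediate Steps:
W = 1341/6667 (W = 4023*(1/20001) = 1341/6667 ≈ 0.20114)
t(E) = 0 (t(E) = 0*2 = 0)
D(n, w) = 1 - n/73 (D(n, w) = n*(-1/73) + 1 = -n/73 + 1 = 1 - n/73)
O = 1 (O = 1 - 1/73*0 = 1 + 0 = 1)
√((-9009 + W) + O) = √((-9009 + 1341/6667) + 1) = √(-60061662/6667 + 1) = √(-60054995/6667) = 13*I*√2369151785/6667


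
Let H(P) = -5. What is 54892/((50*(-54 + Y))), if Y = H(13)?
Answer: -27446/1475 ≈ -18.607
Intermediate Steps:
Y = -5
54892/((50*(-54 + Y))) = 54892/((50*(-54 - 5))) = 54892/((50*(-59))) = 54892/(-2950) = 54892*(-1/2950) = -27446/1475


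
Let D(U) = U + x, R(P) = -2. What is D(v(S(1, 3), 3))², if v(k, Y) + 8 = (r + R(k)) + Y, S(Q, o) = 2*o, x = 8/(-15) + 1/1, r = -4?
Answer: 24964/225 ≈ 110.95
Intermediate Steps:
x = 7/15 (x = 8*(-1/15) + 1*1 = -8/15 + 1 = 7/15 ≈ 0.46667)
v(k, Y) = -14 + Y (v(k, Y) = -8 + ((-4 - 2) + Y) = -8 + (-6 + Y) = -14 + Y)
D(U) = 7/15 + U (D(U) = U + 7/15 = 7/15 + U)
D(v(S(1, 3), 3))² = (7/15 + (-14 + 3))² = (7/15 - 11)² = (-158/15)² = 24964/225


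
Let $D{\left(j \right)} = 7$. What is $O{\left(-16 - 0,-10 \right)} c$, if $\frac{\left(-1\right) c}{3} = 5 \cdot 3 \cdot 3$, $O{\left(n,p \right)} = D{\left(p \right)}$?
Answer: $-945$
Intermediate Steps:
$O{\left(n,p \right)} = 7$
$c = -135$ ($c = - 3 \cdot 5 \cdot 3 \cdot 3 = - 3 \cdot 15 \cdot 3 = \left(-3\right) 45 = -135$)
$O{\left(-16 - 0,-10 \right)} c = 7 \left(-135\right) = -945$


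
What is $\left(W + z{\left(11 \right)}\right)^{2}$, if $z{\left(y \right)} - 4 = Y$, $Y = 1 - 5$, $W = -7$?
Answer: $49$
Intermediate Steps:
$Y = -4$ ($Y = 1 - 5 = -4$)
$z{\left(y \right)} = 0$ ($z{\left(y \right)} = 4 - 4 = 0$)
$\left(W + z{\left(11 \right)}\right)^{2} = \left(-7 + 0\right)^{2} = \left(-7\right)^{2} = 49$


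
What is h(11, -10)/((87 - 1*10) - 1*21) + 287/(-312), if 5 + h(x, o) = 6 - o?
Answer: -395/546 ≈ -0.72344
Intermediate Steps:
h(x, o) = 1 - o (h(x, o) = -5 + (6 - o) = 1 - o)
h(11, -10)/((87 - 1*10) - 1*21) + 287/(-312) = (1 - 1*(-10))/((87 - 1*10) - 1*21) + 287/(-312) = (1 + 10)/((87 - 10) - 21) + 287*(-1/312) = 11/(77 - 21) - 287/312 = 11/56 - 287/312 = -395/546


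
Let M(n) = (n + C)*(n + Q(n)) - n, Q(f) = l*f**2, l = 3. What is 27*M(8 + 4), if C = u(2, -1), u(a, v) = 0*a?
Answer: 143532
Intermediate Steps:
u(a, v) = 0
Q(f) = 3*f**2
C = 0
M(n) = -n + n*(n + 3*n**2) (M(n) = (n + 0)*(n + 3*n**2) - n = n*(n + 3*n**2) - n = -n + n*(n + 3*n**2))
27*M(8 + 4) = 27*((8 + 4)*(-1 + (8 + 4) + 3*(8 + 4)**2)) = 27*(12*(-1 + 12 + 3*12**2)) = 27*(12*(-1 + 12 + 3*144)) = 27*(12*(-1 + 12 + 432)) = 27*(12*443) = 27*5316 = 143532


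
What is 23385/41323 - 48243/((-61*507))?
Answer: 69660856/32769139 ≈ 2.1258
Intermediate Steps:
23385/41323 - 48243/((-61*507)) = 23385*(1/41323) - 48243/(-30927) = 23385/41323 - 48243*(-1/30927) = 23385/41323 + 1237/793 = 69660856/32769139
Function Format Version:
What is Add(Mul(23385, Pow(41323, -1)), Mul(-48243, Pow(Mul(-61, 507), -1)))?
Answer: Rational(69660856, 32769139) ≈ 2.1258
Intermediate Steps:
Add(Mul(23385, Pow(41323, -1)), Mul(-48243, Pow(Mul(-61, 507), -1))) = Add(Mul(23385, Rational(1, 41323)), Mul(-48243, Pow(-30927, -1))) = Add(Rational(23385, 41323), Mul(-48243, Rational(-1, 30927))) = Add(Rational(23385, 41323), Rational(1237, 793)) = Rational(69660856, 32769139)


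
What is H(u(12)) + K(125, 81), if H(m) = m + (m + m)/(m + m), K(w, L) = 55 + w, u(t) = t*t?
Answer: 325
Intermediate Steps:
u(t) = t²
H(m) = 1 + m (H(m) = m + (2*m)/((2*m)) = m + (2*m)*(1/(2*m)) = m + 1 = 1 + m)
H(u(12)) + K(125, 81) = (1 + 12²) + (55 + 125) = (1 + 144) + 180 = 145 + 180 = 325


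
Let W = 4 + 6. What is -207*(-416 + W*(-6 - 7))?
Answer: 113022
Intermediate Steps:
W = 10
-207*(-416 + W*(-6 - 7)) = -207*(-416 + 10*(-6 - 7)) = -207*(-416 + 10*(-13)) = -207*(-416 - 130) = -207*(-546) = 113022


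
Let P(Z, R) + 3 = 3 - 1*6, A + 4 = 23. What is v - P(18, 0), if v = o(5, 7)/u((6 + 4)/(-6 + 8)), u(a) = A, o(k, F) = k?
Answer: 119/19 ≈ 6.2632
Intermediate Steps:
A = 19 (A = -4 + 23 = 19)
u(a) = 19
P(Z, R) = -6 (P(Z, R) = -3 + (3 - 1*6) = -3 + (3 - 6) = -3 - 3 = -6)
v = 5/19 ≈ 0.26316
v - P(18, 0) = 5/19 - 1*(-6) = 5/19 + 6 = 119/19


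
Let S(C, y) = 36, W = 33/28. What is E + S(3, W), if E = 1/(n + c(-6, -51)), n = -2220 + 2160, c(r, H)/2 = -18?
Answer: 3455/96 ≈ 35.990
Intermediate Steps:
c(r, H) = -36 (c(r, H) = 2*(-18) = -36)
n = -60
W = 33/28 (W = 33*(1/28) = 33/28 ≈ 1.1786)
E = -1/96 (E = 1/(-60 - 36) = 1/(-96) = -1/96 ≈ -0.010417)
E + S(3, W) = -1/96 + 36 = 3455/96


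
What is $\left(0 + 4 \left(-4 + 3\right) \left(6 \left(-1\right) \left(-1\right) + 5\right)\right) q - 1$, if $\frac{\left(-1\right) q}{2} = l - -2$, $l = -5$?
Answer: $-265$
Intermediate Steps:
$q = 6$ ($q = - 2 \left(-5 - -2\right) = - 2 \left(-5 + 2\right) = \left(-2\right) \left(-3\right) = 6$)
$\left(0 + 4 \left(-4 + 3\right) \left(6 \left(-1\right) \left(-1\right) + 5\right)\right) q - 1 = \left(0 + 4 \left(-4 + 3\right) \left(6 \left(-1\right) \left(-1\right) + 5\right)\right) 6 - 1 = \left(0 + 4 \left(- (\left(-6\right) \left(-1\right) + 5)\right)\right) 6 - 1 = \left(0 + 4 \left(- (6 + 5)\right)\right) 6 - 1 = \left(0 + 4 \left(\left(-1\right) 11\right)\right) 6 - 1 = \left(0 + 4 \left(-11\right)\right) 6 - 1 = \left(0 - 44\right) 6 - 1 = \left(-44\right) 6 - 1 = -264 - 1 = -265$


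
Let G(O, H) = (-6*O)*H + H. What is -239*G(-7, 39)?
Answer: -400803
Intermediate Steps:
G(O, H) = H - 6*H*O (G(O, H) = -6*H*O + H = H - 6*H*O)
-239*G(-7, 39) = -9321*(1 - 6*(-7)) = -9321*(1 + 42) = -9321*43 = -239*1677 = -400803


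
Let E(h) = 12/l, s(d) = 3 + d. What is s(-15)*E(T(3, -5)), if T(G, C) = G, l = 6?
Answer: -24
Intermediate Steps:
E(h) = 2 (E(h) = 12/6 = 12*(1/6) = 2)
s(-15)*E(T(3, -5)) = (3 - 15)*2 = -12*2 = -24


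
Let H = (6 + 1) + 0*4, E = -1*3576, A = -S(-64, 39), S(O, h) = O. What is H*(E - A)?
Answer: -25480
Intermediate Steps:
A = 64 (A = -1*(-64) = 64)
E = -3576
H = 7 (H = 7 + 0 = 7)
H*(E - A) = 7*(-3576 - 1*64) = 7*(-3576 - 64) = 7*(-3640) = -25480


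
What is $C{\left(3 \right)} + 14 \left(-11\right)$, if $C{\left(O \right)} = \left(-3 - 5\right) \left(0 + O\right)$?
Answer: $-178$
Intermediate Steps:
$C{\left(O \right)} = - 8 O$
$C{\left(3 \right)} + 14 \left(-11\right) = \left(-8\right) 3 + 14 \left(-11\right) = -24 - 154 = -178$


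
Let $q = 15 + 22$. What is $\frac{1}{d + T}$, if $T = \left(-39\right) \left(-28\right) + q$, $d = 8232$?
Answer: $\frac{1}{9361} \approx 0.00010683$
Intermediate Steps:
$q = 37$
$T = 1129$ ($T = \left(-39\right) \left(-28\right) + 37 = 1092 + 37 = 1129$)
$\frac{1}{d + T} = \frac{1}{8232 + 1129} = \frac{1}{9361}$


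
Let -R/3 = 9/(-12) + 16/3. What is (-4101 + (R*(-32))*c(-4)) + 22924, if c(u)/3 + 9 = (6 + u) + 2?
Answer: 12223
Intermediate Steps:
c(u) = -3 + 3*u (c(u) = -27 + 3*((6 + u) + 2) = -27 + 3*(8 + u) = -27 + (24 + 3*u) = -3 + 3*u)
R = -55/4 (R = -3*(9/(-12) + 16/3) = -3*(9*(-1/12) + 16*(1/3)) = -3*(-3/4 + 16/3) = -3*55/12 = -55/4 ≈ -13.750)
(-4101 + (R*(-32))*c(-4)) + 22924 = (-4101 + (-55/4*(-32))*(-3 + 3*(-4))) + 22924 = (-4101 + 440*(-3 - 12)) + 22924 = (-4101 + 440*(-15)) + 22924 = (-4101 - 6600) + 22924 = -10701 + 22924 = 12223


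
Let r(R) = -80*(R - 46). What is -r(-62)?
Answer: -8640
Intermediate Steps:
r(R) = 3680 - 80*R (r(R) = -80*(-46 + R) = -(-3680 + 80*R) = 3680 - 80*R)
-r(-62) = -(3680 - 80*(-62)) = -(3680 + 4960) = -1*8640 = -8640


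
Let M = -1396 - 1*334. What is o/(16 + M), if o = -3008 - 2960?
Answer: 2984/857 ≈ 3.4819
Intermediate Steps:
M = -1730 (M = -1396 - 334 = -1730)
o = -5968
o/(16 + M) = -5968/(16 - 1730) = -5968/(-1714) = -5968*(-1/1714) = 2984/857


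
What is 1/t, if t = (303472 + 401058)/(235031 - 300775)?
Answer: -32872/352265 ≈ -0.093316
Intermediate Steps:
t = -352265/32872 (t = 704530/(-65744) = 704530*(-1/65744) = -352265/32872 ≈ -10.716)
1/t = 1/(-352265/32872) = -32872/352265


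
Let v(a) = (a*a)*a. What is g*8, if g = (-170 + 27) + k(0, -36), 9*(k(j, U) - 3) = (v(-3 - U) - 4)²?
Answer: 10329433832/9 ≈ 1.1477e+9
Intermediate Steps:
v(a) = a³ (v(a) = a²*a = a³)
k(j, U) = 3 + (-4 + (-3 - U)³)²/9 (k(j, U) = 3 + ((-3 - U)³ - 4)²/9 = 3 + (-4 + (-3 - U)³)²/9)
g = 1291179229/9 (g = (-170 + 27) + (3 + (4 + (3 - 36)³)²/9) = -143 + (3 + (4 + (-33)³)²/9) = -143 + (3 + (4 - 35937)²/9) = -143 + (3 + (⅑)*(-35933)²) = -143 + (3 + (⅑)*1291180489) = -143 + (3 + 1291180489/9) = -143 + 1291180516/9 = 1291179229/9 ≈ 1.4346e+8)
g*8 = (1291179229/9)*8 = 10329433832/9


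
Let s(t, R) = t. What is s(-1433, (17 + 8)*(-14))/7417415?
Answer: -1433/7417415 ≈ -0.00019319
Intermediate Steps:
s(-1433, (17 + 8)*(-14))/7417415 = -1433/7417415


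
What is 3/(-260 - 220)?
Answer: -1/160 ≈ -0.0062500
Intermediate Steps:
3/(-260 - 220) = 3/(-480) = 3*(-1/480) = -1/160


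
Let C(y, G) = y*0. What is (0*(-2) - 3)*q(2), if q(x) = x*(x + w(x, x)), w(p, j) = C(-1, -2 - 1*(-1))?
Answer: -12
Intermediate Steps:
C(y, G) = 0
w(p, j) = 0
q(x) = x² (q(x) = x*(x + 0) = x*x = x²)
(0*(-2) - 3)*q(2) = (0*(-2) - 3)*2² = (0 - 3)*4 = -3*4 = -12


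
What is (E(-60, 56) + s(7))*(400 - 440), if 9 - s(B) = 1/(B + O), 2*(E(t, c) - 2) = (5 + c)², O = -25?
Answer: -673760/9 ≈ -74862.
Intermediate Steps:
E(t, c) = 2 + (5 + c)²/2
s(B) = 9 - 1/(-25 + B) (s(B) = 9 - 1/(B - 25) = 9 - 1/(-25 + B))
(E(-60, 56) + s(7))*(400 - 440) = ((2 + (5 + 56)²/2) + (-226 + 9*7)/(-25 + 7))*(400 - 440) = ((2 + (½)*61²) + (-226 + 63)/(-18))*(-40) = ((2 + (½)*3721) - 1/18*(-163))*(-40) = ((2 + 3721/2) + 163/18)*(-40) = (3725/2 + 163/18)*(-40) = (16844/9)*(-40) = -673760/9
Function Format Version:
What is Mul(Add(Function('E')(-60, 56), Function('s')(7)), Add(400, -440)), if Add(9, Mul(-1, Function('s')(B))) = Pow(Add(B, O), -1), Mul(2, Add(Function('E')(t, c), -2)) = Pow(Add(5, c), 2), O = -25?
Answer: Rational(-673760, 9) ≈ -74862.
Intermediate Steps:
Function('E')(t, c) = Add(2, Mul(Rational(1, 2), Pow(Add(5, c), 2)))
Function('s')(B) = Add(9, Mul(-1, Pow(Add(-25, B), -1))) (Function('s')(B) = Add(9, Mul(-1, Pow(Add(B, -25), -1))) = Add(9, Mul(-1, Pow(Add(-25, B), -1))))
Mul(Add(Function('E')(-60, 56), Function('s')(7)), Add(400, -440)) = Mul(Add(Add(2, Mul(Rational(1, 2), Pow(Add(5, 56), 2))), Mul(Pow(Add(-25, 7), -1), Add(-226, Mul(9, 7)))), Add(400, -440)) = Mul(Add(Add(2, Mul(Rational(1, 2), Pow(61, 2))), Mul(Pow(-18, -1), Add(-226, 63))), -40) = Mul(Add(Add(2, Mul(Rational(1, 2), 3721)), Mul(Rational(-1, 18), -163)), -40) = Mul(Add(Add(2, Rational(3721, 2)), Rational(163, 18)), -40) = Mul(Add(Rational(3725, 2), Rational(163, 18)), -40) = Mul(Rational(16844, 9), -40) = Rational(-673760, 9)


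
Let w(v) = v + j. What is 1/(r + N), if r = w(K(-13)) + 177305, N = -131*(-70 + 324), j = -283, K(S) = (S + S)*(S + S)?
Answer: 1/144424 ≈ 6.9241e-6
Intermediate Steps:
K(S) = 4*S² (K(S) = (2*S)*(2*S) = 4*S²)
w(v) = -283 + v (w(v) = v - 283 = -283 + v)
N = -33274 (N = -131*254 = -33274)
r = 177698 (r = (-283 + 4*(-13)²) + 177305 = (-283 + 4*169) + 177305 = (-283 + 676) + 177305 = 393 + 177305 = 177698)
1/(r + N) = 1/(177698 - 33274) = 1/144424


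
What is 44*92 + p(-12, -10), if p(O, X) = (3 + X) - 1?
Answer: 4040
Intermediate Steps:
p(O, X) = 2 + X
44*92 + p(-12, -10) = 44*92 + (2 - 10) = 4048 - 8 = 4040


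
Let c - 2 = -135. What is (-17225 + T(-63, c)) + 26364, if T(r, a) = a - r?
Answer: 9069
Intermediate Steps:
c = -133 (c = 2 - 135 = -133)
(-17225 + T(-63, c)) + 26364 = (-17225 + (-133 - 1*(-63))) + 26364 = (-17225 + (-133 + 63)) + 26364 = (-17225 - 70) + 26364 = -17295 + 26364 = 9069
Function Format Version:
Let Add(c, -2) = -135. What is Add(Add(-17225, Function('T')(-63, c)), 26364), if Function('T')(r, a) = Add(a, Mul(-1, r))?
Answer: 9069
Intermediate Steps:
c = -133 (c = Add(2, -135) = -133)
Add(Add(-17225, Function('T')(-63, c)), 26364) = Add(Add(-17225, Add(-133, Mul(-1, -63))), 26364) = Add(Add(-17225, Add(-133, 63)), 26364) = Add(Add(-17225, -70), 26364) = Add(-17295, 26364) = 9069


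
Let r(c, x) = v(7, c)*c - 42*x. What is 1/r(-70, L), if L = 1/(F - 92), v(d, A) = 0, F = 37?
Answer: 55/42 ≈ 1.3095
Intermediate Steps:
L = -1/55 (L = 1/(37 - 92) = 1/(-55) = -1/55 ≈ -0.018182)
r(c, x) = -42*x (r(c, x) = 0*c - 42*x = 0 - 42*x = -42*x)
1/r(-70, L) = 1/(-42*(-1/55)) = 1/(42/55) = 55/42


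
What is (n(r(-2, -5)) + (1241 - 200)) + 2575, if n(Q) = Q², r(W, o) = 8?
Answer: 3680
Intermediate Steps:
(n(r(-2, -5)) + (1241 - 200)) + 2575 = (8² + (1241 - 200)) + 2575 = (64 + 1041) + 2575 = 1105 + 2575 = 3680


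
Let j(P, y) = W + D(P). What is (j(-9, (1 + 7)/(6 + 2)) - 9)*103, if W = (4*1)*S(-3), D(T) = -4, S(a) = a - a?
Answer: -1339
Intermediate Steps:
S(a) = 0
W = 0 (W = (4*1)*0 = 4*0 = 0)
j(P, y) = -4 (j(P, y) = 0 - 4 = -4)
(j(-9, (1 + 7)/(6 + 2)) - 9)*103 = (-4 - 9)*103 = -13*103 = -1339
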